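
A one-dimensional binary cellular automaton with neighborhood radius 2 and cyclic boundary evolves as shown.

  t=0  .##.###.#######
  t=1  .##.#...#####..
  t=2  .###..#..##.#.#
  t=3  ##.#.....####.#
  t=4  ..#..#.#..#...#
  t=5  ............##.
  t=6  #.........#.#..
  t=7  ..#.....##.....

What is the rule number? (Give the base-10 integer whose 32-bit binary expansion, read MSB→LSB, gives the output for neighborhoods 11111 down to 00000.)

  #####|#  b31=1 t=0,i=10
  ####.|.  b30=0 t=0,i=13
  ###.#|.  b29=0 t=0,i=6
  ###..|#  b28=1 t=1,i=12
  ##.##|.  b27=0 t=0,i=0
  ##.#.|#  b26=1 t=1,i=3
  ##..#|.  b25=0 t=2,i=4
  ##...|.  b24=0 t=1,i=13
  #.###|#  b23=1 t=0,i=4
  #.##.|#  b22=1 t=0,i=1
  #.#.#|#  b21=1 t=2,i=12
  #.#..|.  b20=0 t=1,i=4
  #..##|.  b19=0 t=2,i=8
  #..#.|.  b18=0 t=2,i=5
  #...#|#  b17=1 t=1,i=6
  #....|#  b16=1 t=3,i=5
  .####|#  b15=1 t=0,i=9
  .###.|.  b14=0 t=0,i=5
  .##.#|#  b13=1 t=0,i=2
  .##..|.  b12=0 t=5,i=13
  .#.##|#  b11=1 t=2,i=0
  .#.#.|.  b10=0 t=2,i=13
  .#..#|.  b9=0 t=2,i=7
  .#...|.  b8=0 t=1,i=5
  ..###|.  b7=0 t=1,i=8
  ..##.|#  b6=1 t=1,i=1
  ..#.#|.  b5=0 t=4,i=5
  ..#..|.  b4=0 t=2,i=6
  ...##|.  b3=0 t=1,i=0
  ...#.|#  b2=1 t=4,i=13
  ....#|#  b1=1 t=3,i=7
  .....|.  b0=0 t=3,i=6
  bits 10010100111000111010100001000110 = 2497947718

2497947718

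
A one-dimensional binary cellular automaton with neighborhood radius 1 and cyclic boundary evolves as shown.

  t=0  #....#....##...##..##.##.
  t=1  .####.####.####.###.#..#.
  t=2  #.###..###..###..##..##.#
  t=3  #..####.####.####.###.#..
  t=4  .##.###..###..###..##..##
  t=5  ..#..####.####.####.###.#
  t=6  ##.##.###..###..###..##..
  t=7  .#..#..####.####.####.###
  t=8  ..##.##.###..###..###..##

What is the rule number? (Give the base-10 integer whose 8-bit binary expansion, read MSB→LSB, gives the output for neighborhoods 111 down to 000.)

  ###|#  b7=1 t=1,i=2
  ##.|#  b6=1 t=0,i=11
  #.#|.  b5=0 t=0,i=21
  #..|#  b4=1 t=0,i=1
  .##|.  b3=0 t=0,i=10
  .#.|.  b2=0 t=0,i=0
  ..#|#  b1=1 t=0,i=4
  ...|#  b0=1 t=0,i=2
  bits 11010011 = 211

211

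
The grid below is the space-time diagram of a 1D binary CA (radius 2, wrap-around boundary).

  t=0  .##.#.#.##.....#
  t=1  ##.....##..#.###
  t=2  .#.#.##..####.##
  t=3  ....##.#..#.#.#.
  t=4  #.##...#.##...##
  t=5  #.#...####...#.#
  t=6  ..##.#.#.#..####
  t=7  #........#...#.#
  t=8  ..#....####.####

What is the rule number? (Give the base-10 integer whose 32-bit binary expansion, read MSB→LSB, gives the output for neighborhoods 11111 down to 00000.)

2991966526

  #####|#  b31=1 t=1,i=15
  ####.|.  b30=0 t=1,i=0
  ###.#|#  b29=1 t=2,i=12
  ###..|#  b28=1 t=1,i=1
  ##.##|.  b27=0 t=2,i=13
  ##.#.|.  b26=0 t=0,i=3
  ##..#|#  b25=1 t=1,i=9
  ##...|.  b24=0 t=0,i=10
  #.###|.  b23=0 t=1,i=13
  #.##.|#  b22=1 t=0,i=1
  #.#.#|.  b21=0 t=0,i=4
  #.#..|#  b20=1 t=3,i=7
  #..##|.  b19=0 t=2,i=8
  #..#.|#  b18=1 t=1,i=10
  #...#|.  b17=0 t=4,i=5
  #....|#  b16=1 t=0,i=11
  .####|#  b15=1 t=1,i=14
  .###.|#  b14=1 t=4,i=15
  .##.#|.  b13=0 t=0,i=2
  .##..|.  b12=0 t=0,i=9
  .#.##|#  b11=1 t=0,i=0
  .#.#.|.  b10=0 t=0,i=5
  .#..#|.  b9=0 t=3,i=8
  .#...|#  b8=1 t=3,i=15
  ..###|.  b7=0 t=2,i=9
  ..##.|.  b6=0 t=1,i=7
  ..#.#|#  b5=1 t=0,i=15
  ..#..|#  b4=1 t=7,i=9
  ...##|#  b3=1 t=1,i=6
  ...#.|#  b2=1 t=0,i=14
  ....#|#  b1=1 t=0,i=13
  .....|.  b0=0 t=0,i=12
  bits 10110010010101011100100100111110 = 2991966526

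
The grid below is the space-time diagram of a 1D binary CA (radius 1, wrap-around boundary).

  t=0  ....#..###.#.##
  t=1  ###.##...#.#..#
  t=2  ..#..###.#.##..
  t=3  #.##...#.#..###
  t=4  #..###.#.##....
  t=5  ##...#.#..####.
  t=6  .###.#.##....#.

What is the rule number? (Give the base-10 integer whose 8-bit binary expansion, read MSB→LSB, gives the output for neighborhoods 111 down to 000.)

85

  ###|.  b7=0 t=0,i=8
  ##.|#  b6=1 t=0,i=9
  #.#|.  b5=0 t=0,i=10
  #..|#  b4=1 t=0,i=0
  .##|.  b3=0 t=0,i=7
  .#.|#  b2=1 t=0,i=4
  ..#|.  b1=0 t=0,i=3
  ...|#  b0=1 t=0,i=1
  bits 01010101 = 85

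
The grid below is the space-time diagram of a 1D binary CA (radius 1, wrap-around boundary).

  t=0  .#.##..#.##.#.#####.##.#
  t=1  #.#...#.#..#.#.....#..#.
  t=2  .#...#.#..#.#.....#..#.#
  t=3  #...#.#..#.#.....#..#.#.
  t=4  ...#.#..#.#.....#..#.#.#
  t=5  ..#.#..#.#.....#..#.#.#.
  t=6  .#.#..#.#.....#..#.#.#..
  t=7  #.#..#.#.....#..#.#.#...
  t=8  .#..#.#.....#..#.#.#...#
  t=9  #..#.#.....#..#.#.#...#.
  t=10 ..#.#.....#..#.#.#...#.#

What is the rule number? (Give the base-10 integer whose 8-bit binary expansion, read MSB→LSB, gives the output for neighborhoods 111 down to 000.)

  ### -> .   bit 7 = 0  t=0,i=15
  ##. -> .   bit 6 = 0  t=0,i=4
  #.# -> #   bit 5 = 1  t=0,i=0
  #.. -> .   bit 4 = 0  t=0,i=5
  .## -> .   bit 3 = 0  t=0,i=3
  .#. -> .   bit 2 = 0  t=0,i=1
  ..# -> #   bit 1 = 1  t=0,i=6
  ... -> .   bit 0 = 0  t=1,i=4
  bits 00100010 = 34

34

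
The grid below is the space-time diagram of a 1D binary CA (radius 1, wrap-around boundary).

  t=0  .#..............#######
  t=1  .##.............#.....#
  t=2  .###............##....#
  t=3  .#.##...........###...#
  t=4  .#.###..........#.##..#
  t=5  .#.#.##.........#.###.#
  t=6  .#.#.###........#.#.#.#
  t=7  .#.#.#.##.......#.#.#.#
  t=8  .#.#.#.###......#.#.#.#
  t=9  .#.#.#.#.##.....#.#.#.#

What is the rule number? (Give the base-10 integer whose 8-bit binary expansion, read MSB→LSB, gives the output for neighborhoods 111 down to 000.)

  nb ###: next=.  (t=0,i=17, bit7=0)
  nb ##.: next=#  (t=0,i=22, bit6=1)
  nb #.#: next=.  (t=0,i=0, bit5=0)
  nb #..: next=#  (t=0,i=2, bit4=1)
  nb .##: next=#  (t=0,i=16, bit3=1)
  nb .#.: next=#  (t=0,i=1, bit2=1)
  nb ..#: next=.  (t=0,i=15, bit1=0)
  nb ...: next=.  (t=0,i=3, bit0=0)
  bits 01011100 = 92

92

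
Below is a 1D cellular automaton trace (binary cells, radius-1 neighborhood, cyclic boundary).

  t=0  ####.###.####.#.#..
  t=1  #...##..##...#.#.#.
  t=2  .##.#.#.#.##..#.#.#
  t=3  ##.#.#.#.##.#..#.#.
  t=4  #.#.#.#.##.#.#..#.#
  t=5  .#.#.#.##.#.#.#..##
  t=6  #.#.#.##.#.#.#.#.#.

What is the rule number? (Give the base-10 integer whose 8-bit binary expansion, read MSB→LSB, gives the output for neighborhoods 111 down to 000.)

57

  ### -> .   bit 7 = 0  t=0,i=1
  ##. -> .   bit 6 = 0  t=0,i=3
  #.# -> #   bit 5 = 1  t=0,i=4
  #.. -> #   bit 4 = 1  t=0,i=17
  .## -> #   bit 3 = 1  t=0,i=0
  .#. -> .   bit 2 = 0  t=0,i=14
  ..# -> .   bit 1 = 0  t=0,i=18
  ... -> #   bit 0 = 1  t=1,i=2
  bits 00111001 = 57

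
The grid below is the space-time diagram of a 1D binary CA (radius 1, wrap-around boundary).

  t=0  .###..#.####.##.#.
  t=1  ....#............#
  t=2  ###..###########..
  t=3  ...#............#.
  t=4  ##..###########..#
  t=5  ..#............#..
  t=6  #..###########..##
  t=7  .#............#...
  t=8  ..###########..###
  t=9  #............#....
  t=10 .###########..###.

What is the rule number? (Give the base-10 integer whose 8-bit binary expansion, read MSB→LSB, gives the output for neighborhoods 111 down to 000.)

  nb ###: next=.  (t=0,i=2, bit7=0)
  nb ##.: next=.  (t=0,i=3, bit6=0)
  nb #.#: next=.  (t=0,i=7, bit5=0)
  nb #..: next=#  (t=0,i=4, bit4=1)
  nb .##: next=.  (t=0,i=1, bit3=0)
  nb .#.: next=.  (t=0,i=6, bit2=0)
  nb ..#: next=.  (t=0,i=0, bit1=0)
  nb ...: next=#  (t=1,i=1, bit0=1)
  bits 00010001 = 17

17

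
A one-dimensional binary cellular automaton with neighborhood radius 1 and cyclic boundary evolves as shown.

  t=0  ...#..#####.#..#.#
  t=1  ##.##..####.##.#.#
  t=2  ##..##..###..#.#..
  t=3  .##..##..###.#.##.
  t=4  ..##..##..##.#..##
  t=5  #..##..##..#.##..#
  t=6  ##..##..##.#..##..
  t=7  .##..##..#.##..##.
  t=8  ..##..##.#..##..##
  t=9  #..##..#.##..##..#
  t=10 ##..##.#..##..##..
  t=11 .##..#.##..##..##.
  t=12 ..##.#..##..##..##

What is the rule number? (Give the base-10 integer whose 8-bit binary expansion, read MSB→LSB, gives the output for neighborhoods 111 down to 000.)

  nb ###: next=#  (t=0,i=7, bit7=1)
  nb ##.: next=#  (t=0,i=10, bit6=1)
  nb #.#: next=.  (t=0,i=11, bit5=0)
  nb #..: next=#  (t=0,i=0, bit4=1)
  nb .##: next=.  (t=0,i=6, bit3=0)
  nb .#.: next=#  (t=0,i=3, bit2=1)
  nb ..#: next=.  (t=0,i=2, bit1=0)
  nb ...: next=#  (t=0,i=1, bit0=1)
  bits 11010101 = 213

213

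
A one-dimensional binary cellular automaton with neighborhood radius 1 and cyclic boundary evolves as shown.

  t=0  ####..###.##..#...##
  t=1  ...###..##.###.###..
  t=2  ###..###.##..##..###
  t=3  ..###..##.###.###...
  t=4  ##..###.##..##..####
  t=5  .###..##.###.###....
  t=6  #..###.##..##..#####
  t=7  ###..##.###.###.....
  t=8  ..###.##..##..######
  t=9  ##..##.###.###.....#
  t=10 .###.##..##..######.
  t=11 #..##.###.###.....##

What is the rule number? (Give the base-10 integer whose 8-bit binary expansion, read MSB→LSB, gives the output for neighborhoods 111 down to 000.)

115

  [7] ### => .  t=0,i=0
  [6] ##. => #  t=0,i=3
  [5] #.# => #  t=0,i=9
  [4] #.. => #  t=0,i=4
  [3] .## => .  t=0,i=6
  [2] .#. => .  t=0,i=14
  [1] ..# => #  t=0,i=5
  [0] ... => #  t=0,i=16
  bits 01110011 = 115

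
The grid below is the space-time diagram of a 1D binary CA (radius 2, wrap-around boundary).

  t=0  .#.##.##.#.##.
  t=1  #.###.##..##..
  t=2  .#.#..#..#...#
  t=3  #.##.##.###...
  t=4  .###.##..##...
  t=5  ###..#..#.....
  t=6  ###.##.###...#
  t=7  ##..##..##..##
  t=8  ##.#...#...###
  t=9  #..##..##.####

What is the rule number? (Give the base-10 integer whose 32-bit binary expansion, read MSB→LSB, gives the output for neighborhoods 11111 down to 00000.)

3495751064

  #####|#  b31=1 t=8,i=13
  ####.|#  b30=1 t=6,i=1
  ###.#|.  b29=0 t=1,i=4
  ###..|#  b28=1 t=3,i=10
  ##.##|.  b27=0 t=0,i=5
  ##.#.|.  b26=0 t=0,i=8
  ##..#|.  b25=0 t=0,i=13
  ##...|.  b24=0 t=3,i=11
  #.###|.  b23=0 t=1,i=2
  #.##.|#  b22=1 t=0,i=3
  #.#.#|.  b21=0 t=0,i=9
  #.#..|#  b20=1 t=2,i=3
  #..##|#  b19=1 t=1,i=9
  #..#.|#  b18=1 t=0,i=0
  #...#|.  b17=0 t=2,i=11
  #....|.  b16=0 t=4,i=12
  .####|#  b15=1 t=6,i=0
  .###.|#  b14=1 t=1,i=3
  .##.#|#  b13=1 t=0,i=4
  .##..|.  b12=0 t=0,i=12
  .#.##|#  b11=1 t=0,i=2
  .#.#.|#  b10=1 t=2,i=0
  .#..#|.  b9=0 t=2,i=4
  .#...|#  b8=1 t=2,i=10
  ..###|#  b7=1 t=4,i=1
  ..##.|.  b6=0 t=1,i=10
  ..#.#|.  b5=0 t=0,i=1
  ..#..|#  b4=1 t=2,i=6
  ...##|#  b3=1 t=4,i=0
  ...#.|.  b2=0 t=2,i=12
  ....#|.  b1=0 t=4,i=13
  .....|.  b0=0 t=5,i=11
  bits 11010000010111001110110110011000 = 3495751064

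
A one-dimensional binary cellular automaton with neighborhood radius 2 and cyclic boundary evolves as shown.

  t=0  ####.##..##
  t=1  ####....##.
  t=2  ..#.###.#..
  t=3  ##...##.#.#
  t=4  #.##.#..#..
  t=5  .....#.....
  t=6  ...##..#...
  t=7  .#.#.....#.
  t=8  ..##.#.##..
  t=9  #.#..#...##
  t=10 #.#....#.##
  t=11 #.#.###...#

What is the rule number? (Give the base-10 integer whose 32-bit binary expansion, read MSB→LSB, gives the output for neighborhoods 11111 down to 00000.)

3778757830

  #####|#  b31=1 t=0,i=0
  ####.|#  b30=1 t=0,i=2
  ###.#|#  b29=1 t=0,i=3
  ###..|.  b28=0 t=1,i=3
  ##.##|.  b27=0 t=0,i=4
  ##.#.|.  b26=0 t=2,i=7
  ##..#|.  b25=0 t=0,i=7
  ##...|#  b24=1 t=1,i=4
  #.###|.  b23=0 t=1,i=0
  #.##.|.  b22=0 t=0,i=5
  #.#.#|#  b21=1 t=3,i=8
  #.#..|#  b20=1 t=2,i=8
  #..##|#  b19=1 t=0,i=8
  #..#.|.  b18=0 t=4,i=7
  #...#|#  b17=1 t=3,i=3
  #....|#  b16=1 t=1,i=5
  .####|.  b15=0 t=0,i=10
  .###.|#  b14=1 t=2,i=5
  .##.#|.  b13=0 t=1,i=9
  .##..|.  b12=0 t=0,i=6
  .#.##|.  b11=0 t=2,i=3
  .#.#.|#  b10=1 t=7,i=2
  .#..#|.  b9=0 t=4,i=6
  .#...|.  b8=0 t=2,i=9
  ..###|#  b7=1 t=0,i=9
  ..##.|#  b6=1 t=1,i=8
  ..#.#|.  b5=0 t=2,i=2
  ..#..|.  b4=0 t=4,i=8
  ...##|.  b3=0 t=1,i=7
  ...#.|#  b2=1 t=2,i=1
  ....#|#  b1=1 t=1,i=6
  .....|.  b0=0 t=5,i=0
  bits 11100001001110110100010011000110 = 3778757830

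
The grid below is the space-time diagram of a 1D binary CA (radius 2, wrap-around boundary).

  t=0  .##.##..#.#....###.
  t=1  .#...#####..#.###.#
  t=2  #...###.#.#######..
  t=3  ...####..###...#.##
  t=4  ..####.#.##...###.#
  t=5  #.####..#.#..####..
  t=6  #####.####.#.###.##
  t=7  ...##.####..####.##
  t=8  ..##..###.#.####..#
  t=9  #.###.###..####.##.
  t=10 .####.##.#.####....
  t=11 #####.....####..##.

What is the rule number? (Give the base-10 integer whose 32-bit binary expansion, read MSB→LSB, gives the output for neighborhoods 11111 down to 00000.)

  ##### -> .   bit 31 = 0  t=1,i=7
  ####. -> #   bit 30 = 1  t=1,i=8
  ###.# -> #   bit 29 = 1  t=1,i=16
  ###.. -> .   bit 28 = 0  t=0,i=17
  ##.## -> .   bit 27 = 0  t=0,i=3
  ##.#. -> .   bit 26 = 0  t=1,i=17
  ##..# -> #   bit 25 = 1  t=0,i=6
  ##... -> .   bit 24 = 0  t=3,i=0
  #.### -> #   bit 23 = 1  t=1,i=14
  #.##. -> .   bit 22 = 0  t=0,i=4
  #.#.# -> .   bit 21 = 0  t=1,i=18
  #.#.. -> .   bit 20 = 0  t=0,i=10
  #..## -> .   bit 19 = 0  t=0,i=0
  #..#. -> #   bit 18 = 1  t=0,i=7
  #...# -> .   bit 17 = 0  t=1,i=3
  #.... -> #   bit 16 = 1  t=0,i=12
  .#### -> #   bit 15 = 1  t=1,i=6
  .###. -> #   bit 14 = 1  t=0,i=16
  .##.# -> .   bit 13 = 0  t=0,i=2
  .##.. -> #   bit 12 = 1  t=0,i=5
  .#.## -> #   bit 11 = 1  t=1,i=13
  .#.#. -> #   bit 10 = 1  t=0,i=9
  .#..# -> #   bit 9 = 1  t=4,i=0
  .#... -> .   bit 8 = 0  t=0,i=11
  ..### -> #   bit 7 = 1  t=0,i=15
  ..##. -> #   bit 6 = 1  t=0,i=1
  ..#.# -> #   bit 5 = 1  t=0,i=8
  ..#.. -> .   bit 4 = 0  t=2,i=0
  ...## -> #   bit 3 = 1  t=0,i=14
  ...#. -> #   bit 2 = 1  t=3,i=14
  ....# -> .   bit 1 = 0  t=0,i=13
  ..... -> #   bit 0 = 1  t=10,i=17
  bits 01100010100001011101111011101101 = 1652940525

1652940525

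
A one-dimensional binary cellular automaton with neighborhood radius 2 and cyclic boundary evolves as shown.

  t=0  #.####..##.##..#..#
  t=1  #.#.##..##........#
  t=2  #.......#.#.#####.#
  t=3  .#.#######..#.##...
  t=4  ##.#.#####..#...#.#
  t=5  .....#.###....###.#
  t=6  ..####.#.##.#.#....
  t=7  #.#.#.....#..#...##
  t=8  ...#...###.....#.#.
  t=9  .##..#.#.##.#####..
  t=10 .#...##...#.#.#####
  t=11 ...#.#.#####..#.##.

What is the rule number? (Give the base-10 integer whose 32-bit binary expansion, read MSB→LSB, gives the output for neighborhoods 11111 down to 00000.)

  ##### -> #   bit 31 = 1  t=2,i=14
  ####. -> #   bit 30 = 1  t=0,i=4
  ###.# -> .   bit 29 = 0  t=2,i=16
  ###.. -> #   bit 28 = 1  t=0,i=5
  ##.## -> .   bit 27 = 0  t=0,i=1
  ##.#. -> .   bit 26 = 0  t=1,i=1
  ##..# -> .   bit 25 = 0  t=0,i=6
  ##... -> #   bit 24 = 1  t=1,i=10
  #.### -> #   bit 23 = 1  t=0,i=2
  #.##. -> .   bit 22 = 0  t=0,i=11
  #.#.# -> .   bit 21 = 0  t=1,i=2
  #.#.. -> .   bit 20 = 0  t=5,i=18
  #..## -> .   bit 19 = 0  t=0,i=7
  #..#. -> .   bit 18 = 0  t=0,i=14
  #...# -> #   bit 17 = 1  t=4,i=14
  #.... -> .   bit 16 = 0  t=1,i=11
  .#### -> .   bit 15 = 0  t=0,i=3
  .###. -> .   bit 14 = 0  t=4,i=0
  .##.# -> #   bit 13 = 1  t=0,i=0
  .##.. -> .   bit 12 = 0  t=0,i=12
  .#.## -> .   bit 11 = 0  t=1,i=3
  .#.#. -> #   bit 10 = 1  t=2,i=9
  .#..# -> .   bit 9 = 0  t=0,i=16
  .#... -> .   bit 8 = 0  t=4,i=13
  ..### -> #   bit 7 = 1  t=5,i=14
  ..##. -> #   bit 6 = 1  t=0,i=8
  ..#.# -> #   bit 5 = 1  t=2,i=8
  ..#.. -> .   bit 4 = 0  t=0,i=15
  ...## -> .   bit 3 = 0  t=1,i=17
  ...#. -> #   bit 2 = 1  t=2,i=7
  ....# -> #   bit 1 = 1  t=1,i=16
  ..... -> #   bit 0 = 1  t=1,i=12
  bits 11010001100000100010010011100111 = 3514967271

3514967271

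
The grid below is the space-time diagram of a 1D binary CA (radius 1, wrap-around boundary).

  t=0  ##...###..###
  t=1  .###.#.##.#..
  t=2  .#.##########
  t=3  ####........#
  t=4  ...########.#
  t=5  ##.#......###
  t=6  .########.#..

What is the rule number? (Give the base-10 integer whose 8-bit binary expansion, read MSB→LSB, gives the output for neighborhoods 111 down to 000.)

  ###|.  b7=0 t=0,i=0
  ##.|#  b6=1 t=0,i=1
  #.#|#  b5=1 t=1,i=4
  #..|#  b4=1 t=0,i=2
  .##|#  b3=1 t=0,i=5
  .#.|#  b2=1 t=1,i=5
  ..#|.  b1=0 t=0,i=4
  ...|#  b0=1 t=0,i=3
  bits 01111101 = 125

125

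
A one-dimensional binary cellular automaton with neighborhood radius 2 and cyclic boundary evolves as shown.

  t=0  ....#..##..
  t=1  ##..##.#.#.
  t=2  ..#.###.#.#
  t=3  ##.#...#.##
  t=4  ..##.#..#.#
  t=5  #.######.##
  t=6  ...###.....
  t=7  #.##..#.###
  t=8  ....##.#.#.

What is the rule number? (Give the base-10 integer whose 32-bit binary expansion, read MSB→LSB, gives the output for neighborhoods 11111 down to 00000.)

  nb #####: next=#  (t=5,i=4, bit31=1)
  nb ####.: next=.  (t=3,i=0, bit30=0)
  nb ###.#: next=.  (t=2,i=6, bit29=0)
  nb ###..: next=.  (t=6,i=5, bit28=0)
  nb ##.##: next=.  (t=5,i=1, bit27=0)
  nb ##.#.: next=#  (t=1,i=6, bit26=1)
  nb ##..#: next=#  (t=1,i=2, bit25=1)
  nb ##...: next=#  (t=0,i=9, bit24=1)
  nb #.###: next=.  (t=2,i=4, bit23=0)
  nb #.##.: next=.  (t=1,i=0, bit22=0)
  nb #.#.#: next=.  (t=1,i=7, bit21=0)
  nb #.#..: next=#  (t=2,i=10, bit20=1)
  nb #..##: next=.  (t=0,i=6, bit19=0)
  nb #..#.: next=#  (t=2,i=1, bit18=1)
  nb #...#: next=#  (t=3,i=5, bit17=1)
  nb #....: next=.  (t=0,i=10, bit16=0)
  nb .####: next=#  (t=3,i=10, bit15=1)
  nb .###.: next=.  (t=2,i=5, bit14=0)
  nb .##.#: next=#  (t=1,i=5, bit13=1)
  nb .##..: next=.  (t=0,i=8, bit12=0)
  nb .#.##: next=#  (t=1,i=10, bit11=1)
  nb .#.#.: next=#  (t=1,i=8, bit10=1)
  nb .#..#: next=#  (t=0,i=5, bit9=1)
  nb .#...: next=.  (t=3,i=4, bit8=0)
  nb ..###: next=#  (t=6,i=3, bit7=1)
  nb ..##.: next=#  (t=0,i=7, bit6=1)
  nb ..#.#: next=.  (t=2,i=2, bit5=0)
  nb ..#..: next=#  (t=0,i=4, bit4=1)
  nb ...##: next=#  (t=6,i=2, bit3=1)
  nb ...#.: next=.  (t=0,i=3, bit2=0)
  nb ....#: next=.  (t=0,i=2, bit1=0)
  nb .....: next=#  (t=0,i=0, bit0=1)
  bits 10000111000101101010111011011001 = 2266410713

2266410713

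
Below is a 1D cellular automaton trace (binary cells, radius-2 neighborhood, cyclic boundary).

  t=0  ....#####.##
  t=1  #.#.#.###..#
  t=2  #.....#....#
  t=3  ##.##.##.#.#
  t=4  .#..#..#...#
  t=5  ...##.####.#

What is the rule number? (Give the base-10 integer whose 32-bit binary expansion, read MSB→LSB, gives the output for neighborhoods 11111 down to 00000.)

  nb #####: next=#  (t=0,i=6, bit31=1)
  nb ####.: next=#  (t=0,i=7, bit30=1)
  nb ###.#: next=#  (t=0,i=8, bit29=1)
  nb ###..: next=.  (t=1,i=8, bit28=0)
  nb ##.##: next=.  (t=0,i=9, bit27=0)
  nb ##.#.: next=.  (t=1,i=1, bit26=0)
  nb ##..#: next=.  (t=1,i=9, bit25=0)
  nb ##...: next=#  (t=0,i=0, bit24=1)
  nb #.###: next=#  (t=1,i=6, bit23=1)
  nb #.##.: next=.  (t=0,i=10, bit22=0)
  nb #.#.#: next=.  (t=1,i=2, bit21=0)
  nb #.#..: next=.  (t=4,i=1, bit20=0)
  nb #..##: next=.  (t=1,i=10, bit19=0)
  nb #..#.: next=#  (t=4,i=3, bit18=1)
  nb #...#: next=#  (t=4,i=9, bit17=1)
  nb #....: next=.  (t=0,i=1, bit16=0)
  nb .####: next=.  (t=0,i=5, bit15=0)
  nb .###.: next=.  (t=1,i=7, bit14=0)
  nb .##.#: next=#  (t=1,i=0, bit13=1)
  nb .##..: next=#  (t=0,i=11, bit12=1)
  nb .#.##: next=.  (t=1,i=5, bit11=0)
  nb .#.#.: next=.  (t=1,i=3, bit10=0)
  nb .#..#: next=.  (t=4,i=2, bit9=0)
  nb .#...: next=#  (t=2,i=7, bit8=1)
  nb ..###: next=#  (t=0,i=4, bit7=1)
  nb ..##.: next=#  (t=1,i=11, bit6=1)
  nb ..#.#: next=#  (t=4,i=11, bit5=1)
  nb ..#..: next=#  (t=2,i=6, bit4=1)
  nb ...##: next=.  (t=0,i=3, bit3=0)
  nb ...#.: next=.  (t=2,i=5, bit2=0)
  nb ....#: next=#  (t=0,i=2, bit1=1)
  nb .....: next=#  (t=2,i=3, bit0=1)
  bits 11100001100001100011000111110011 = 3783668211

3783668211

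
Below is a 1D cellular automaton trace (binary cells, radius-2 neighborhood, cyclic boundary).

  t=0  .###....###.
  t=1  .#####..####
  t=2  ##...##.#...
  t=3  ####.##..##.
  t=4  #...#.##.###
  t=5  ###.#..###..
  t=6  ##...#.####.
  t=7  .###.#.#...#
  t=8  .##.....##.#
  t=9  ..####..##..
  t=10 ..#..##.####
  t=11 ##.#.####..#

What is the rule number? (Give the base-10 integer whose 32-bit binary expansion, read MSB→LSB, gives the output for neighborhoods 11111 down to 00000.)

461861857

  #####|.  b31=0 t=1,i=3
  ####.|.  b30=0 t=1,i=4
  ###.#|.  b29=0 t=1,i=11
  ###..|#  b28=1 t=0,i=3
  ##.##|#  b27=1 t=1,i=0
  ##.#.|.  b26=0 t=2,i=7
  ##..#|#  b25=1 t=0,i=11
  ##...|#  b24=1 t=0,i=4
  #.###|#  b23=1 t=1,i=1
  #.##.|.  b22=0 t=3,i=5
  #.#.#|.  b21=0 t=7,i=5
  #.#..|.  b20=0 t=2,i=8
  #..##|.  b19=0 t=0,i=0
  #..#.|#  b18=1 t=10,i=1
  #...#|#  b17=1 t=2,i=3
  #....|#  b16=1 t=0,i=5
  .####|.  b15=0 t=1,i=2
  .###.|#  b14=1 t=0,i=2
  .##.#|#  b13=1 t=2,i=6
  .##..|#  b12=1 t=2,i=1
  .#.##|.  b11=0 t=4,i=5
  .#.#.|.  b10=0 t=7,i=6
  .#..#|#  b9=1 t=5,i=5
  .#...|#  b8=1 t=2,i=9
  ..###|#  b7=1 t=0,i=1
  ..##.|#  b6=1 t=2,i=0
  ..#.#|#  b5=1 t=4,i=4
  ..#..|.  b4=0 t=10,i=2
  ...##|.  b3=0 t=0,i=7
  ...#.|.  b2=0 t=4,i=3
  ....#|.  b1=0 t=0,i=6
  .....|#  b0=1 t=8,i=5
  bits 00011011100001110111001111100001 = 461861857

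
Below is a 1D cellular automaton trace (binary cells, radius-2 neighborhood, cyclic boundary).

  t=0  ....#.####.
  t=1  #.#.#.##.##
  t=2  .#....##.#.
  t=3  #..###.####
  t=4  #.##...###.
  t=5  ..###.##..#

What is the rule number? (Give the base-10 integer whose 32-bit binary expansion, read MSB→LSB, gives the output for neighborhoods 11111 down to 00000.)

2514334378

  #####|#  b31=1 t=3,i=9
  ####.|.  b30=0 t=0,i=8
  ###.#|.  b29=0 t=1,i=0
  ###..|#  b28=1 t=0,i=9
  ##.##|.  b27=0 t=1,i=8
  ##.#.|#  b26=1 t=1,i=1
  ##..#|.  b25=0 t=3,i=1
  ##...|#  b24=1 t=0,i=10
  #.###|#  b23=1 t=0,i=6
  #.##.|#  b22=1 t=1,i=6
  #.#.#|.  b21=0 t=1,i=2
  #.#..|#  b20=1 t=2,i=9
  #..##|#  b19=1 t=3,i=2
  #..#.|#  b18=1 t=2,i=0
  #...#|.  b17=0 t=4,i=5
  #....|#  b16=1 t=0,i=0
  .####|#  b15=1 t=0,i=7
  .###.|.  b14=0 t=1,i=10
  .##.#|#  b13=1 t=1,i=7
  .##..|#  b12=1 t=4,i=3
  .#.##|.  b11=0 t=0,i=5
  .#.#.|.  b10=0 t=1,i=3
  .#..#|#  b9=1 t=2,i=10
  .#...|.  b8=0 t=2,i=2
  ..###|#  b7=1 t=3,i=3
  ..##.|.  b6=0 t=2,i=6
  ..#.#|#  b5=1 t=0,i=4
  ..#..|.  b4=0 t=2,i=1
  ...##|#  b3=1 t=2,i=5
  ...#.|.  b2=0 t=0,i=3
  ....#|#  b1=1 t=0,i=2
  .....|.  b0=0 t=0,i=1
  bits 10010101110111011011001010101010 = 2514334378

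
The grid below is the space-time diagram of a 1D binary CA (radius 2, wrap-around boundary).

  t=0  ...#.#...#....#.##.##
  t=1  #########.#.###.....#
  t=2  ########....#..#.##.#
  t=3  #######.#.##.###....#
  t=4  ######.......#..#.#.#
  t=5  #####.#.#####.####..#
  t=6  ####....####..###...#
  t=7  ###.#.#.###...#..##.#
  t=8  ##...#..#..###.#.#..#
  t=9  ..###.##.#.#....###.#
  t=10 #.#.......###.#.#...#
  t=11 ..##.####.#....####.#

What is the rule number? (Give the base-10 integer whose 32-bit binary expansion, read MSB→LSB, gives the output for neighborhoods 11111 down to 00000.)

  #####|#  b31=1 t=1,i=1
  ####.|#  b30=1 t=1,i=7
  ###.#|.  b29=0 t=1,i=8
  ###..|.  b28=0 t=1,i=14
  ##.##|.  b27=0 t=0,i=18
  ##.#.|.  b26=0 t=1,i=9
  ##..#|.  b25=0 t=5,i=18
  ##...|#  b24=1 t=0,i=0
  #.###|#  b23=1 t=1,i=12
  #.##.|.  b22=0 t=0,i=16
  #.#.#|.  b21=0 t=1,i=10
  #.#..|#  b20=1 t=0,i=5
  #..##|.  b19=0 t=5,i=19
  #..#.|#  b18=1 t=2,i=14
  #...#|#  b17=1 t=0,i=1
  #....|.  b16=0 t=0,i=11
  .####|#  b15=1 t=1,i=0
  .###.|.  b14=0 t=1,i=13
  .##.#|.  b13=0 t=0,i=17
  .##..|#  b12=1 t=0,i=20
  .#.##|.  b11=0 t=0,i=15
  .#.#.|#  b10=1 t=0,i=4
  .#..#|#  b9=1 t=2,i=13
  .#...|#  b8=1 t=0,i=6
  ..###|#  b7=1 t=1,i=20
  ..##.|#  b6=1 t=7,i=17
  ..#.#|#  b5=1 t=0,i=3
  ..#..|.  b4=0 t=0,i=9
  ...##|.  b3=0 t=1,i=19
  ...#.|#  b2=1 t=0,i=2
  ....#|#  b1=1 t=0,i=12
  .....|#  b0=1 t=1,i=17
  bits 11000001100101101001011111100111 = 3247871975

3247871975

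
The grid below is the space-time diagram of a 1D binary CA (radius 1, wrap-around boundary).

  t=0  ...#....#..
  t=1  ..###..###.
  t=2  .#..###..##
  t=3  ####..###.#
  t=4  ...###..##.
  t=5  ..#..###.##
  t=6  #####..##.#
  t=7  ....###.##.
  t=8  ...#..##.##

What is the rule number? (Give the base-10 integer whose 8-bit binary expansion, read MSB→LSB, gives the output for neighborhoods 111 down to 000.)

  ###|.  b7=0 t=1,i=3
  ##.|#  b6=1 t=1,i=4
  #.#|#  b5=1 t=2,i=0
  #..|#  b4=1 t=0,i=4
  .##|.  b3=0 t=1,i=2
  .#.|#  b2=1 t=0,i=3
  ..#|#  b1=1 t=0,i=2
  ...|.  b0=0 t=0,i=0
  bits 01110110 = 118

118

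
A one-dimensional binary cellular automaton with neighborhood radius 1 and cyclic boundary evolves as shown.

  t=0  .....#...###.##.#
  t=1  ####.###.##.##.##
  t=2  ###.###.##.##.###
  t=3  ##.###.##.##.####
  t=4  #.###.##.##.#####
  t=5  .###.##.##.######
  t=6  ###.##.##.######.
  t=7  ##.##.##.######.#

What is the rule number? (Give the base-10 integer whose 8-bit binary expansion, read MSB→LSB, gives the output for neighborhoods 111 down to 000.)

189

  nb ###: next=#  (t=0,i=10, bit7=1)
  nb ##.: next=.  (t=0,i=11, bit6=0)
  nb #.#: next=#  (t=0,i=12, bit5=1)
  nb #..: next=#  (t=0,i=0, bit4=1)
  nb .##: next=#  (t=0,i=9, bit3=1)
  nb .#.: next=#  (t=0,i=5, bit2=1)
  nb ..#: next=.  (t=0,i=4, bit1=0)
  nb ...: next=#  (t=0,i=1, bit0=1)
  bits 10111101 = 189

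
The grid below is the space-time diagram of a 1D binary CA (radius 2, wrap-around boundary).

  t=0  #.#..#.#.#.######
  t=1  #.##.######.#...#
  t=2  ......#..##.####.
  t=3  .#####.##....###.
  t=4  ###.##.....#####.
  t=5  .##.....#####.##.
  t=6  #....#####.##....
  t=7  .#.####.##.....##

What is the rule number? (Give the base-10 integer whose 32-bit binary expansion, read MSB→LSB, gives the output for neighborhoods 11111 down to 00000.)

  #####|.  b31=0 t=0,i=13
  ####.|#  b30=1 t=0,i=16
  ###.#|#  b29=1 t=0,i=0
  ###..|#  b28=1 t=2,i=15
  ##.##|.  b27=0 t=1,i=1
  ##.#.|.  b26=0 t=0,i=1
  ##..#|.  b25=0 t=3,i=16
  ##...|.  b24=0 t=2,i=16
  #.###|.  b23=0 t=0,i=11
  #.##.|.  b22=0 t=1,i=2
  #.#.#|#  b21=1 t=0,i=7
  #.#..|#  b20=1 t=0,i=2
  #..##|#  b19=1 t=2,i=8
  #..#.|.  b18=0 t=0,i=4
  #...#|#  b17=1 t=1,i=14
  #....|.  b16=0 t=2,i=0
  .####|#  b15=1 t=0,i=12
  .###.|#  b14=1 t=3,i=14
  .##.#|.  b13=0 t=1,i=0
  .##..|.  b12=0 t=3,i=8
  .#.##|#  b11=1 t=0,i=10
  .#.#.|#  b10=1 t=0,i=6
  .#..#|#  b9=1 t=0,i=3
  .#...|#  b8=1 t=1,i=13
  ..###|#  b7=1 t=3,i=1
  ..##.|.  b6=0 t=1,i=16
  ..#.#|#  b5=1 t=0,i=5
  ..#..|.  b4=0 t=2,i=6
  ...##|#  b3=1 t=1,i=15
  ...#.|#  b2=1 t=2,i=5
  ....#|#  b1=1 t=2,i=4
  .....|#  b0=1 t=2,i=1
  bits 01110000001110101100111110101111 = 1882902447

1882902447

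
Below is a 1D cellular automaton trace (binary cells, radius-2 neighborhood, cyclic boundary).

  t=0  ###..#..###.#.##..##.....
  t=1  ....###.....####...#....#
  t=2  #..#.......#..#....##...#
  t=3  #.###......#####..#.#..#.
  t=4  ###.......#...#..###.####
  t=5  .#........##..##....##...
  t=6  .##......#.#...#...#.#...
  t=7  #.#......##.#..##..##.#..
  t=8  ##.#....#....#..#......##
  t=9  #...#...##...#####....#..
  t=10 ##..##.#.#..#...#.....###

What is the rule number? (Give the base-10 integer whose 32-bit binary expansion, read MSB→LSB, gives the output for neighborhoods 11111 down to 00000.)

1222909752

  [31] ##### => .  t=3,i=13
  [30] ####. => #  t=1,i=14
  [29] ###.# => .  t=0,i=10
  [28] ###.. => .  t=0,i=2
  [27] ##.## => #  t=4,i=20
  [26] ##.#. => .  t=0,i=11
  [25] ##..# => .  t=0,i=3
  [24] ##... => .  t=0,i=20
  [23] #.### => #  t=3,i=2
  [22] #.##. => #  t=0,i=14
  [21] #.#.# => #  t=0,i=12
  [20] #.#.. => .  t=3,i=20
  [19] #..## => .  t=0,i=7
  [18] #..#. => #  t=0,i=4
  [17] #...# => .  t=1,i=17
  [16] #.... => .  t=0,i=21
  [15] .#### => .  t=1,i=13
  [14] .###. => .  t=0,i=1
  [13] .##.# => .  t=7,i=10
  [12] .##.. => #  t=0,i=15
  [11] .#.## => #  t=0,i=13
  [10] .#.#. => #  t=3,i=19
  [9] .#..# => #  t=0,i=6
  [8] .#... => #  t=1,i=0
  [7] ..### => .  t=0,i=0
  [6] ..##. => .  t=0,i=18
  [5] ..#.# => #  t=3,i=18
  [4] ..#.. => #  t=0,i=5
  [3] ...## => #  t=0,i=24
  [2] ...#. => .  t=1,i=18
  [1] ....# => .  t=0,i=23
  [0] ..... => .  t=0,i=22
  bits 01001000111001000001111100111000 = 1222909752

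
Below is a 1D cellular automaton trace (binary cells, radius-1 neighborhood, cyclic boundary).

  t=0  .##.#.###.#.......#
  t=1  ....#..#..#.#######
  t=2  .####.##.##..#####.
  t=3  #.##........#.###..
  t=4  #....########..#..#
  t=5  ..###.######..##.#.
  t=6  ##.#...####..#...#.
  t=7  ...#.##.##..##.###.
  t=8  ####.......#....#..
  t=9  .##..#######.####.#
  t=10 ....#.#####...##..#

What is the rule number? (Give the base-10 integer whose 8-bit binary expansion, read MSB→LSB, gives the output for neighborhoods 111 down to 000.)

135

  nb ###: next=#  (t=0,i=7, bit7=1)
  nb ##.: next=.  (t=0,i=2, bit6=0)
  nb #.#: next=.  (t=0,i=0, bit5=0)
  nb #..: next=.  (t=0,i=11, bit4=0)
  nb .##: next=.  (t=0,i=1, bit3=0)
  nb .#.: next=#  (t=0,i=4, bit2=1)
  nb ..#: next=#  (t=0,i=17, bit1=1)
  nb ...: next=#  (t=0,i=12, bit0=1)
  bits 10000111 = 135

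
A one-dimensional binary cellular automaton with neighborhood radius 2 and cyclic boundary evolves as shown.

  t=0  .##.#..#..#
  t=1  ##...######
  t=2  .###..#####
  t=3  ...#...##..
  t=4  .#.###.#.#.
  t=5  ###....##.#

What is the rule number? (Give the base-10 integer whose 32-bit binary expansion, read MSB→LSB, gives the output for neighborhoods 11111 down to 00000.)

2439417714

  nb #####: next=#  (t=1,i=7, bit31=1)
  nb ####.: next=.  (t=1,i=0, bit30=0)
  nb ###.#: next=.  (t=2,i=10, bit29=0)
  nb ###..: next=#  (t=1,i=1, bit28=1)
  nb ##.##: next=.  (t=2,i=0, bit27=0)
  nb ##.#.: next=.  (t=0,i=3, bit26=0)
  nb ##..#: next=.  (t=2,i=4, bit25=0)
  nb ##...: next=#  (t=1,i=2, bit24=1)
  nb #.###: next=.  (t=2,i=1, bit23=0)
  nb #.##.: next=#  (t=0,i=1, bit22=1)
  nb #.#.#: next=#  (t=4,i=7, bit21=1)
  nb #.#..: next=.  (t=0,i=4, bit20=0)
  nb #..##: next=.  (t=2,i=5, bit19=0)
  nb #..#.: next=#  (t=0,i=6, bit18=1)
  nb #...#: next=#  (t=1,i=3, bit17=1)
  nb #....: next=.  (t=3,i=10, bit16=0)
  nb .####: next=#  (t=1,i=6, bit15=1)
  nb .###.: next=.  (t=2,i=2, bit14=0)
  nb .##.#: next=.  (t=0,i=2, bit13=0)
  nb .##..: next=.  (t=3,i=8, bit12=0)
  nb .#.##: next=#  (t=0,i=0, bit11=1)
  nb .#.#.: next=#  (t=4,i=8, bit10=1)
  nb .#..#: next=#  (t=0,i=5, bit9=1)
  nb .#...: next=#  (t=3,i=4, bit8=1)
  nb ..###: next=.  (t=1,i=5, bit7=0)
  nb ..##.: next=#  (t=3,i=7, bit6=1)
  nb ..#.#: next=#  (t=0,i=10, bit5=1)
  nb ..#..: next=#  (t=0,i=7, bit4=1)
  nb ...##: next=.  (t=1,i=4, bit3=0)
  nb ...#.: next=.  (t=3,i=2, bit2=0)
  nb ....#: next=#  (t=3,i=1, bit1=1)
  nb .....: next=.  (t=3,i=0, bit0=0)
  bits 10010001011001101000111101110010 = 2439417714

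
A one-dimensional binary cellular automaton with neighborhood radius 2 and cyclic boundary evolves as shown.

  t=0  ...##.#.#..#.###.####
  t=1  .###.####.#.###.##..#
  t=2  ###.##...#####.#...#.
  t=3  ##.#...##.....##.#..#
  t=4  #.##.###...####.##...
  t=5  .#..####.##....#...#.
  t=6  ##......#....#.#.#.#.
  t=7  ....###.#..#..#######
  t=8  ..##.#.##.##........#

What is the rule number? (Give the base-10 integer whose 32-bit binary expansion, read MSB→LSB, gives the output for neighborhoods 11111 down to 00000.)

481709147

  nb #####: next=.  (t=2,i=11, bit31=0)
  nb ####.: next=.  (t=0,i=19, bit30=0)
  nb ###.#: next=.  (t=0,i=15, bit29=0)
  nb ###..: next=#  (t=0,i=20, bit28=1)
  nb ##.##: next=#  (t=0,i=16, bit27=1)
  nb ##.#.: next=#  (t=0,i=5, bit26=1)
  nb ##..#: next=.  (t=1,i=18, bit25=0)
  nb ##...: next=.  (t=0,i=0, bit24=0)
  nb #.###: next=#  (t=0,i=13, bit23=1)
  nb #.##.: next=.  (t=1,i=16, bit22=0)
  nb #.#.#: next=#  (t=0,i=6, bit21=1)
  nb #.#..: next=#  (t=0,i=8, bit20=1)
  nb #..##: next=.  (t=3,i=19, bit19=0)
  nb #..#.: next=#  (t=0,i=10, bit18=1)
  nb #...#: next=#  (t=0,i=1, bit17=1)
  nb #....: next=.  (t=3,i=10, bit16=0)
  nb .####: next=.  (t=0,i=18, bit15=0)
  nb .###.: next=#  (t=0,i=14, bit14=1)
  nb .##.#: next=.  (t=0,i=4, bit13=0)
  nb .##..: next=.  (t=1,i=17, bit12=0)
  nb .#.##: next=#  (t=0,i=12, bit11=1)
  nb .#.#.: next=#  (t=0,i=7, bit10=1)
  nb .#..#: next=.  (t=0,i=9, bit9=0)
  nb .#...: next=.  (t=2,i=16, bit8=0)
  nb ..###: next=.  (t=2,i=9, bit7=0)
  nb ..##.: next=#  (t=0,i=3, bit6=1)
  nb ..#.#: next=.  (t=0,i=11, bit5=0)
  nb ..#..: next=#  (t=5,i=1, bit4=1)
  nb ...##: next=#  (t=0,i=2, bit3=1)
  nb ...#.: next=.  (t=2,i=18, bit2=0)
  nb ....#: next=#  (t=3,i=12, bit1=1)
  nb .....: next=#  (t=3,i=11, bit0=1)
  bits 00011100101101100100110001011011 = 481709147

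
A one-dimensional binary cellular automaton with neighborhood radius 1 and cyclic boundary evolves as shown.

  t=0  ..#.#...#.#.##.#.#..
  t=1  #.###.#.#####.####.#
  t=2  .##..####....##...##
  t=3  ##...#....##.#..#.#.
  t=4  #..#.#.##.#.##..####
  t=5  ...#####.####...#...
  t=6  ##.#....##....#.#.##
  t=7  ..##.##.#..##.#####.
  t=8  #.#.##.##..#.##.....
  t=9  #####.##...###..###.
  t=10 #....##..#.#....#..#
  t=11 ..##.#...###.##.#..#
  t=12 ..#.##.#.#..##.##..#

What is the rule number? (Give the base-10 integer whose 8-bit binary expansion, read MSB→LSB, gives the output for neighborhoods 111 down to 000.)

45

  nb ###: next=.  (t=1,i=3, bit7=0)
  nb ##.: next=.  (t=0,i=13, bit6=0)
  nb #.#: next=#  (t=0,i=3, bit5=1)
  nb #..: next=.  (t=0,i=5, bit4=0)
  nb .##: next=#  (t=0,i=12, bit3=1)
  nb .#.: next=#  (t=0,i=2, bit2=1)
  nb ..#: next=.  (t=0,i=1, bit1=0)
  nb ...: next=#  (t=0,i=0, bit0=1)
  bits 00101101 = 45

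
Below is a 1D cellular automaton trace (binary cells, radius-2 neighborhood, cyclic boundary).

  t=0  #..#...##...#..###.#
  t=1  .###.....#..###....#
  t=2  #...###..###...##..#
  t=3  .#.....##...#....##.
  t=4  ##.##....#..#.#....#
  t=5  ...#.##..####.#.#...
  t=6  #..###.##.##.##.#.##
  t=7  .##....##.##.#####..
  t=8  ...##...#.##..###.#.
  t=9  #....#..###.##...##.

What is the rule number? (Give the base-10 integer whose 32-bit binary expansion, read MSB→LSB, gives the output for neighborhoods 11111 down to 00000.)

3346901553

  [31] ##### => #  t=7,i=15
  [30] ####. => #  t=5,i=11
  [29] ###.# => .  t=0,i=17
  [28] ###.. => .  t=1,i=3
  [27] ##.## => .  t=0,i=18
  [26] ##.#. => #  t=5,i=13
  [25] ##..# => #  t=0,i=1
  [24] ##... => #  t=0,i=9
  [23] #.### => .  t=1,i=1
  [22] #.##. => #  t=0,i=19
  [21] #.#.# => #  t=5,i=14
  [20] #.#.. => #  t=4,i=14
  [19] #..## => #  t=0,i=14
  [18] #..#. => #  t=0,i=2
  [17] #...# => .  t=0,i=5
  [16] #.... => #  t=1,i=5
  [15] .#### => #  t=5,i=10
  [14] .###. => .  t=0,i=16
  [13] .##.# => #  t=6,i=8
  [12] .##.. => .  t=0,i=0
  [11] .#.## => #  t=1,i=0
  [10] .#.#. => .  t=4,i=13
  [9] .#..# => #  t=0,i=13
  [8] .#... => .  t=0,i=4
  [7] ..### => .  t=0,i=15
  [6] ..##. => .  t=0,i=7
  [5] ..#.# => #  t=1,i=19
  [4] ..#.. => #  t=0,i=3
  [3] ...## => .  t=0,i=6
  [2] ...#. => .  t=0,i=11
  [1] ....# => .  t=1,i=7
  [0] ..... => #  t=1,i=6
  bits 11000111011111011010101000110001 = 3346901553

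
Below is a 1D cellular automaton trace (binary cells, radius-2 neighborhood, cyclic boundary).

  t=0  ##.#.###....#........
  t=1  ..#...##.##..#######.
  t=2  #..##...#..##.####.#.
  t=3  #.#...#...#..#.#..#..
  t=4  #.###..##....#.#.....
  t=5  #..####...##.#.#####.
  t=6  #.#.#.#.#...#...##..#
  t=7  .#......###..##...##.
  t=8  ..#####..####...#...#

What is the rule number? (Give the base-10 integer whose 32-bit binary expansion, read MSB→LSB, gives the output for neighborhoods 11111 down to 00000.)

  [31] ##### => #  t=1,i=15
  [30] ####. => .  t=1,i=18
  [29] ###.# => .  t=2,i=17
  [28] ###.. => #  t=0,i=7
  [27] ##.## => #  t=1,i=8
  [26] ##.#. => #  t=0,i=2
  [25] ##..# => #  t=1,i=11
  [24] ##... => .  t=0,i=8
  [23] #.### => .  t=0,i=5
  [22] #.##. => .  t=1,i=9
  [21] #.#.# => .  t=0,i=3
  [20] #.#.. => #  t=2,i=0
  [19] #..## => #  t=1,i=12
  [18] #..#. => .  t=3,i=12
  [17] #...# => #  t=1,i=0
  [16] #.... => #  t=0,i=9
  [15] .#### => #  t=1,i=14
  [14] .###. => #  t=0,i=6
  [13] .##.# => .  t=0,i=1
  [12] .##.. => .  t=1,i=10
  [11] .#.## => .  t=0,i=4
  [10] .#.#. => .  t=2,i=20
  [9] .#..# => .  t=2,i=1
  [8] .#... => #  t=0,i=13
  [7] ..### => .  t=1,i=13
  [6] ..##. => .  t=0,i=0
  [5] ..#.# => #  t=3,i=0
  [4] ..#.. => .  t=0,i=12
  [3] ...## => .  t=0,i=20
  [2] ...#. => .  t=0,i=11
  [1] ....# => #  t=0,i=10
  [0] ..... => #  t=0,i=15
  bits 10011110000110111100000100100011 = 2652619043

2652619043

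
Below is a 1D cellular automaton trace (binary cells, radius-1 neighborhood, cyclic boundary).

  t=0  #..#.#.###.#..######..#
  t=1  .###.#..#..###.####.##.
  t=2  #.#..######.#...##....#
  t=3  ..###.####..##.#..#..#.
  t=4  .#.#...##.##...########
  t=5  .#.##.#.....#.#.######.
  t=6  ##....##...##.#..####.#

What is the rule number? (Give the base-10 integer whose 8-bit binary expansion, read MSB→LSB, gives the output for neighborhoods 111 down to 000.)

150

  ### -> #   bit 7 = 1  t=0,i=8
  ##. -> .   bit 6 = 0  t=0,i=0
  #.# -> .   bit 5 = 0  t=0,i=4
  #.. -> #   bit 4 = 1  t=0,i=1
  .## -> .   bit 3 = 0  t=0,i=7
  .#. -> #   bit 2 = 1  t=0,i=3
  ..# -> #   bit 1 = 1  t=0,i=2
  ... -> .   bit 0 = 0  t=2,i=14
  bits 10010110 = 150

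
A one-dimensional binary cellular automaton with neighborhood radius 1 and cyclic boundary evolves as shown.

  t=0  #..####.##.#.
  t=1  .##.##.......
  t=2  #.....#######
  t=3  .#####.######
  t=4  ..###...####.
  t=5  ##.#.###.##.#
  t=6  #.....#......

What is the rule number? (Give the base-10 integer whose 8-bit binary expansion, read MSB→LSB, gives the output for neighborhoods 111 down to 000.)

147

  nb ###: next=#  (t=0,i=4, bit7=1)
  nb ##.: next=.  (t=0,i=6, bit6=0)
  nb #.#: next=.  (t=0,i=7, bit5=0)
  nb #..: next=#  (t=0,i=1, bit4=1)
  nb .##: next=.  (t=0,i=3, bit3=0)
  nb .#.: next=.  (t=0,i=0, bit2=0)
  nb ..#: next=#  (t=0,i=2, bit1=1)
  nb ...: next=#  (t=1,i=7, bit0=1)
  bits 10010011 = 147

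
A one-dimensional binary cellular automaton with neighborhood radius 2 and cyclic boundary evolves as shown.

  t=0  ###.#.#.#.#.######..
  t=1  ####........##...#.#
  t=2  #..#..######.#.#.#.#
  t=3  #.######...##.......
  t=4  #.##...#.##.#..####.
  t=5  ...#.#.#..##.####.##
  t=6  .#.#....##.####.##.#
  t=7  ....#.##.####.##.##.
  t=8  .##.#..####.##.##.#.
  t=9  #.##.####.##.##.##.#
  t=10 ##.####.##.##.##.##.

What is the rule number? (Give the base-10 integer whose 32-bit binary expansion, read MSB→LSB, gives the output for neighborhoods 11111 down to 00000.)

  ##### -> .   bit 31 = 0  t=0,i=14
  ####. -> .   bit 30 = 0  t=0,i=16
  ###.# -> #   bit 29 = 1  t=0,i=2
  ###.. -> #   bit 28 = 1  t=0,i=17
  ##.## -> #   bit 27 = 1  t=5,i=12
  ##.#. -> #   bit 26 = 1  t=0,i=3
  ##..# -> .   bit 25 = 0  t=0,i=18
  ##... -> .   bit 24 = 0  t=1,i=4
  #.### -> #   bit 23 = 1  t=0,i=12
  #.##. -> .   bit 22 = 0  t=2,i=19
  #.#.# -> .   bit 21 = 0  t=0,i=4
  #.#.. -> .   bit 20 = 0  t=4,i=12
  #..## -> #   bit 19 = 1  t=0,i=19
  #..#. -> #   bit 18 = 1  t=2,i=2
  #...# -> #   bit 17 = 1  t=1,i=15
  #.... -> .   bit 16 = 0  t=1,i=5
  .#### -> #   bit 15 = 1  t=0,i=13
  .###. -> #   bit 14 = 1  t=0,i=1
  .##.# -> #   bit 13 = 1  t=4,i=10
  .##.. -> #   bit 12 = 1  t=1,i=13
  .#.## -> .   bit 11 = 0  t=0,i=11
  .#.#. -> .   bit 10 = 0  t=0,i=5
  .#..# -> #   bit 9 = 1  t=2,i=4
  .#... -> #   bit 8 = 1  t=6,i=4
  ..### -> #   bit 7 = 1  t=0,i=0
  ..##. -> .   bit 6 = 0  t=1,i=12
  ..#.# -> #   bit 5 = 1  t=1,i=17
  ..#.. -> #   bit 4 = 1  t=2,i=3
  ...## -> #   bit 3 = 1  t=1,i=11
  ...#. -> .   bit 2 = 0  t=1,i=16
  ....# -> #   bit 1 = 1  t=1,i=10
  ..... -> #   bit 0 = 1  t=1,i=6
  bits 00111100100011101111001110111011 = 1016001467

1016001467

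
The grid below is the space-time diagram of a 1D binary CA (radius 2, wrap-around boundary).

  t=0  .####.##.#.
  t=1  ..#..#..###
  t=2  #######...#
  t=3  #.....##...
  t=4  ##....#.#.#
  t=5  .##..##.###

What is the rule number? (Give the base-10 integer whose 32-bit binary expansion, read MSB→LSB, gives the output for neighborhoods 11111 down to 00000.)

  [31] ##### => .  t=2,i=1
  [30] ####. => .  t=0,i=3
  [29] ###.# => .  t=0,i=4
  [28] ###.. => #  t=1,i=10
  [27] ##.## => #  t=0,i=5
  [26] ##.#. => #  t=0,i=8
  [25] ##..# => #  t=1,i=0
  [24] ##... => #  t=2,i=7
  [23] #.### => #  t=4,i=10
  [22] #.##. => .  t=0,i=6
  [21] #.#.# => #  t=4,i=8
  [20] #.#.. => #  t=0,i=9
  [19] #..## => .  t=0,i=0
  [18] #..#. => #  t=1,i=1
  [17] #...# => .  t=2,i=8
  [16] #.... => .  t=3,i=2
  [15] .#### => #  t=0,i=2
  [14] .###. => .  t=1,i=9
  [13] .##.# => .  t=0,i=7
  [12] .##.. => .  t=3,i=7
  [11] .#.## => #  t=4,i=9
  [10] .#.#. => .  t=4,i=7
  [9] .#..# => #  t=0,i=10
  [8] .#... => #  t=3,i=1
  [7] ..### => .  t=0,i=1
  [6] ..##. => #  t=3,i=6
  [5] ..#.# => #  t=4,i=6
  [4] ..#.. => #  t=1,i=2
  [3] ...## => .  t=2,i=9
  [2] ...#. => #  t=3,i=10
  [1] ....# => .  t=3,i=4
  [0] ..... => .  t=3,i=3
  bits 00011111101101001000101101110100 = 531925876

531925876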